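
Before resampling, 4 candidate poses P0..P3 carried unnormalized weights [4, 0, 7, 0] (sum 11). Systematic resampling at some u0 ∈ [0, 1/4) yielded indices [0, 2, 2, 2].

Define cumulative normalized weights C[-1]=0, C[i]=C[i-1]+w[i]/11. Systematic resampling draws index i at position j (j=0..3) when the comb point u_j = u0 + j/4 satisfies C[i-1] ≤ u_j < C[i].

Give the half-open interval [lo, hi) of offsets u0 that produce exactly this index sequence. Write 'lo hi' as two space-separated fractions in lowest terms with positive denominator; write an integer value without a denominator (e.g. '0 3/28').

C = [4/11, 4/11, 1, 1]
j=0 picked index 0: u0 ∈ [0, 4/11)
j=1 picked index 2: u0 ∈ [5/44, 3/4)
j=2 picked index 2: u0 ∈ [-3/22, 1/2)
j=3 picked index 2: u0 ∈ [-17/44, 1/4)
intersection: [5/44, 1/4)

5/44 1/4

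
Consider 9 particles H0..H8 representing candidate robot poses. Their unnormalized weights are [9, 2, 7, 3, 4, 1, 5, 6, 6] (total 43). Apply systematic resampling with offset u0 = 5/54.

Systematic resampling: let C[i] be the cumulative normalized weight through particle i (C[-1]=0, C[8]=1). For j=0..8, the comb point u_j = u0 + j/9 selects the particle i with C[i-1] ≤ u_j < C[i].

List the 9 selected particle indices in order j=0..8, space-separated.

0 0 2 3 4 6 7 8 8

C = [9/43, 11/43, 18/43, 21/43, 25/43, 26/43, 31/43, 37/43, 1]
j=0: u_0=5/54 ∈ [0, 9/43) → index 0
j=1: u_1=11/54 ∈ [0, 9/43) → index 0
j=2: u_2=17/54 ∈ [11/43, 18/43) → index 2
j=3: u_3=23/54 ∈ [18/43, 21/43) → index 3
j=4: u_4=29/54 ∈ [21/43, 25/43) → index 4
j=5: u_5=35/54 ∈ [26/43, 31/43) → index 6
j=6: u_6=41/54 ∈ [31/43, 37/43) → index 7
j=7: u_7=47/54 ∈ [37/43, 1) → index 8
j=8: u_8=53/54 ∈ [37/43, 1) → index 8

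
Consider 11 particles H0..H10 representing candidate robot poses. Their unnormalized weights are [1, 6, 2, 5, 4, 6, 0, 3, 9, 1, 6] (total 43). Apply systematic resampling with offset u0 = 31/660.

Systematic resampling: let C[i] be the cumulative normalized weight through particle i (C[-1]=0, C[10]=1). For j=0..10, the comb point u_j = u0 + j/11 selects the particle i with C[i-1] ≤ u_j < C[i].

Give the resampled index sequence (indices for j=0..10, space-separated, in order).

C = [1/43, 7/43, 9/43, 14/43, 18/43, 24/43, 24/43, 27/43, 36/43, 37/43, 1]
j=0: u_0=31/660 ∈ [1/43, 7/43) → index 1
j=1: u_1=91/660 ∈ [1/43, 7/43) → index 1
j=2: u_2=151/660 ∈ [9/43, 14/43) → index 3
j=3: u_3=211/660 ∈ [9/43, 14/43) → index 3
j=4: u_4=271/660 ∈ [14/43, 18/43) → index 4
j=5: u_5=331/660 ∈ [18/43, 24/43) → index 5
j=6: u_6=391/660 ∈ [24/43, 27/43) → index 7
j=7: u_7=41/60 ∈ [27/43, 36/43) → index 8
j=8: u_8=511/660 ∈ [27/43, 36/43) → index 8
j=9: u_9=571/660 ∈ [37/43, 1) → index 10
j=10: u_10=631/660 ∈ [37/43, 1) → index 10

1 1 3 3 4 5 7 8 8 10 10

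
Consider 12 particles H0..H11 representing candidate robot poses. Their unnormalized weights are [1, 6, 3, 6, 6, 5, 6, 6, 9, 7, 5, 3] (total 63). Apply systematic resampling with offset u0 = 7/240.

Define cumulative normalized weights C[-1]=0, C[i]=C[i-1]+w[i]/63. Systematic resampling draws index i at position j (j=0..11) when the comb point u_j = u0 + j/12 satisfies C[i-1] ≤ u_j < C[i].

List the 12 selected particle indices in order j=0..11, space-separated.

1 2 3 4 5 6 7 7 8 9 9 10

C = [1/63, 1/9, 10/63, 16/63, 22/63, 3/7, 11/21, 13/21, 16/21, 55/63, 20/21, 1]
j=0: u_0=7/240 ∈ [1/63, 1/9) → index 1
j=1: u_1=9/80 ∈ [1/9, 10/63) → index 2
j=2: u_2=47/240 ∈ [10/63, 16/63) → index 3
j=3: u_3=67/240 ∈ [16/63, 22/63) → index 4
j=4: u_4=29/80 ∈ [22/63, 3/7) → index 5
j=5: u_5=107/240 ∈ [3/7, 11/21) → index 6
j=6: u_6=127/240 ∈ [11/21, 13/21) → index 7
j=7: u_7=49/80 ∈ [11/21, 13/21) → index 7
j=8: u_8=167/240 ∈ [13/21, 16/21) → index 8
j=9: u_9=187/240 ∈ [16/21, 55/63) → index 9
j=10: u_10=69/80 ∈ [16/21, 55/63) → index 9
j=11: u_11=227/240 ∈ [55/63, 20/21) → index 10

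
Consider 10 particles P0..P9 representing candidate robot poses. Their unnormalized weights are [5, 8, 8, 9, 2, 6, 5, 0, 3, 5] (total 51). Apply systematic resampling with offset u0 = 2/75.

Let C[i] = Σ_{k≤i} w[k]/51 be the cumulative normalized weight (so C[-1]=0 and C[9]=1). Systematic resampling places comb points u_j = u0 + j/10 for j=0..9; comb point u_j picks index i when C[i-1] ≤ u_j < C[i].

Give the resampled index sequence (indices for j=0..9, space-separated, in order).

0 1 1 2 3 3 4 5 6 9

C = [5/51, 13/51, 7/17, 10/17, 32/51, 38/51, 43/51, 43/51, 46/51, 1]
j=0: u_0=2/75 ∈ [0, 5/51) → index 0
j=1: u_1=19/150 ∈ [5/51, 13/51) → index 1
j=2: u_2=17/75 ∈ [5/51, 13/51) → index 1
j=3: u_3=49/150 ∈ [13/51, 7/17) → index 2
j=4: u_4=32/75 ∈ [7/17, 10/17) → index 3
j=5: u_5=79/150 ∈ [7/17, 10/17) → index 3
j=6: u_6=47/75 ∈ [10/17, 32/51) → index 4
j=7: u_7=109/150 ∈ [32/51, 38/51) → index 5
j=8: u_8=62/75 ∈ [38/51, 43/51) → index 6
j=9: u_9=139/150 ∈ [46/51, 1) → index 9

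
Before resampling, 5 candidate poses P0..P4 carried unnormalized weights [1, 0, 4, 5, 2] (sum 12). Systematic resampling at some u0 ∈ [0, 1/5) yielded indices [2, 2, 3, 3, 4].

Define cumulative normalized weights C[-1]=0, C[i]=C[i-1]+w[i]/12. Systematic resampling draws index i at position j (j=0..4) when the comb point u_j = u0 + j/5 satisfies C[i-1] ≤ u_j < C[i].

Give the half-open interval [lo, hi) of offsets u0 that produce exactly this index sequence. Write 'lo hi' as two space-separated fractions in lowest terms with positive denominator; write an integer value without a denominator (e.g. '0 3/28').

C = [1/12, 1/12, 5/12, 5/6, 1]
j=0 picked index 2: u0 ∈ [1/12, 5/12)
j=1 picked index 2: u0 ∈ [-7/60, 13/60)
j=2 picked index 3: u0 ∈ [1/60, 13/30)
j=3 picked index 3: u0 ∈ [-11/60, 7/30)
j=4 picked index 4: u0 ∈ [1/30, 1/5)
intersection: [1/12, 1/5)

1/12 1/5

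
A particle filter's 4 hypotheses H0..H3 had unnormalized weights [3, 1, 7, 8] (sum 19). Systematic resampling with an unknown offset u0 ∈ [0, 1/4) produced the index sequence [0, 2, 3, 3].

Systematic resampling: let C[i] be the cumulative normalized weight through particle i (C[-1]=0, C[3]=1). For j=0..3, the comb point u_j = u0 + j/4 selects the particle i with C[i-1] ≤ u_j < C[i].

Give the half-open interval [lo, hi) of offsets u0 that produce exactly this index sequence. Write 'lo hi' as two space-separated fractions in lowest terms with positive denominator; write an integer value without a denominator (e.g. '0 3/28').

3/38 3/19

C = [3/19, 4/19, 11/19, 1]
j=0 picked index 0: u0 ∈ [0, 3/19)
j=1 picked index 2: u0 ∈ [-3/76, 25/76)
j=2 picked index 3: u0 ∈ [3/38, 1/2)
j=3 picked index 3: u0 ∈ [-13/76, 1/4)
intersection: [3/38, 3/19)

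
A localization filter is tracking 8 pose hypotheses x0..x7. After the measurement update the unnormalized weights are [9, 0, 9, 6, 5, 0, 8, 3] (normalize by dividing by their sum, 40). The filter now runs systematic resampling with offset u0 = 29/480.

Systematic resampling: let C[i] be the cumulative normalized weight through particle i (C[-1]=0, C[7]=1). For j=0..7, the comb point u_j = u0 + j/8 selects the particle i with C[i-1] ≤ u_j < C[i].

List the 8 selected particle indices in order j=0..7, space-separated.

C = [9/40, 9/40, 9/20, 3/5, 29/40, 29/40, 37/40, 1]
j=0: u_0=29/480 ∈ [0, 9/40) → index 0
j=1: u_1=89/480 ∈ [0, 9/40) → index 0
j=2: u_2=149/480 ∈ [9/40, 9/20) → index 2
j=3: u_3=209/480 ∈ [9/40, 9/20) → index 2
j=4: u_4=269/480 ∈ [9/20, 3/5) → index 3
j=5: u_5=329/480 ∈ [3/5, 29/40) → index 4
j=6: u_6=389/480 ∈ [29/40, 37/40) → index 6
j=7: u_7=449/480 ∈ [37/40, 1) → index 7

0 0 2 2 3 4 6 7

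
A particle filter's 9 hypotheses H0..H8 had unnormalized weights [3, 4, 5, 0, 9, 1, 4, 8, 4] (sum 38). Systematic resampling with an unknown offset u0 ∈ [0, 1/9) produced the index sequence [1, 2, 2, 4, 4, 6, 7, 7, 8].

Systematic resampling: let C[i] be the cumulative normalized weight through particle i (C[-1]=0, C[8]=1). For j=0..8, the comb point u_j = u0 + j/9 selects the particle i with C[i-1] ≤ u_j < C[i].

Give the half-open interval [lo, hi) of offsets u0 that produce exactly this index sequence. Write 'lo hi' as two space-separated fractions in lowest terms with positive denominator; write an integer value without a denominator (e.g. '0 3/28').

C = [3/38, 7/38, 6/19, 6/19, 21/38, 11/19, 13/19, 17/19, 1]
j=0 picked index 1: u0 ∈ [3/38, 7/38)
j=1 picked index 2: u0 ∈ [25/342, 35/171)
j=2 picked index 2: u0 ∈ [-13/342, 16/171)
j=3 picked index 4: u0 ∈ [-1/57, 25/114)
j=4 picked index 4: u0 ∈ [-22/171, 37/342)
j=5 picked index 6: u0 ∈ [4/171, 22/171)
j=6 picked index 7: u0 ∈ [1/57, 13/57)
j=7 picked index 7: u0 ∈ [-16/171, 20/171)
j=8 picked index 8: u0 ∈ [1/171, 1/9)
intersection: [3/38, 16/171)

3/38 16/171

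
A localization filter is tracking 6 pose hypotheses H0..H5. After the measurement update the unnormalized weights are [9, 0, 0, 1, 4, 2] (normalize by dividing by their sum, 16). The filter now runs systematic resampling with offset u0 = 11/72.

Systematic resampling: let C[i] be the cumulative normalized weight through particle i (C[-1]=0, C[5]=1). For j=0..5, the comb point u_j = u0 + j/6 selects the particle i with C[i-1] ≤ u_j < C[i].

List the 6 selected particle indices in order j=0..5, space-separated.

0 0 0 4 4 5

C = [9/16, 9/16, 9/16, 5/8, 7/8, 1]
j=0: u_0=11/72 ∈ [0, 9/16) → index 0
j=1: u_1=23/72 ∈ [0, 9/16) → index 0
j=2: u_2=35/72 ∈ [0, 9/16) → index 0
j=3: u_3=47/72 ∈ [5/8, 7/8) → index 4
j=4: u_4=59/72 ∈ [5/8, 7/8) → index 4
j=5: u_5=71/72 ∈ [7/8, 1) → index 5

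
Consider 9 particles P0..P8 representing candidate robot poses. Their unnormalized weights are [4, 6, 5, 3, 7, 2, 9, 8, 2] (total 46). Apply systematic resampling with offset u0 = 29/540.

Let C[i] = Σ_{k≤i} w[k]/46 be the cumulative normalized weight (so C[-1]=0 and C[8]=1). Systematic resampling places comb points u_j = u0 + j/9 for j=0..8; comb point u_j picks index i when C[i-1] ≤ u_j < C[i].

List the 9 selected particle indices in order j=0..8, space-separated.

0 1 2 3 4 6 6 7 7

C = [2/23, 5/23, 15/46, 9/23, 25/46, 27/46, 18/23, 22/23, 1]
j=0: u_0=29/540 ∈ [0, 2/23) → index 0
j=1: u_1=89/540 ∈ [2/23, 5/23) → index 1
j=2: u_2=149/540 ∈ [5/23, 15/46) → index 2
j=3: u_3=209/540 ∈ [15/46, 9/23) → index 3
j=4: u_4=269/540 ∈ [9/23, 25/46) → index 4
j=5: u_5=329/540 ∈ [27/46, 18/23) → index 6
j=6: u_6=389/540 ∈ [27/46, 18/23) → index 6
j=7: u_7=449/540 ∈ [18/23, 22/23) → index 7
j=8: u_8=509/540 ∈ [18/23, 22/23) → index 7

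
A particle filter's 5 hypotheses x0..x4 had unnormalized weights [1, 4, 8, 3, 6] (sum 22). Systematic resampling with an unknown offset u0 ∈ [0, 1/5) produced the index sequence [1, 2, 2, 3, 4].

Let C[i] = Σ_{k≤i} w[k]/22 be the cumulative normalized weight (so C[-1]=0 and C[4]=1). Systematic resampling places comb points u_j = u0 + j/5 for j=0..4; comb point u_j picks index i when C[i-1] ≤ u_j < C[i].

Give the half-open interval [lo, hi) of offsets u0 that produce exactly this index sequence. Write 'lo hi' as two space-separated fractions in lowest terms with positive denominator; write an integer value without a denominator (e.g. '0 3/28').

1/22 7/55

C = [1/22, 5/22, 13/22, 8/11, 1]
j=0 picked index 1: u0 ∈ [1/22, 5/22)
j=1 picked index 2: u0 ∈ [3/110, 43/110)
j=2 picked index 2: u0 ∈ [-19/110, 21/110)
j=3 picked index 3: u0 ∈ [-1/110, 7/55)
j=4 picked index 4: u0 ∈ [-4/55, 1/5)
intersection: [1/22, 7/55)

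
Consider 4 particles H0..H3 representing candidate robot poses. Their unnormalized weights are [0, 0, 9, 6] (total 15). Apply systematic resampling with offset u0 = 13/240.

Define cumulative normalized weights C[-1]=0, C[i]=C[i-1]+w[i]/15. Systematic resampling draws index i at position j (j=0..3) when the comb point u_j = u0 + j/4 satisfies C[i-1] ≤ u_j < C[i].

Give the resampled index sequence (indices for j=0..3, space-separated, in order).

2 2 2 3

C = [0, 0, 3/5, 1]
j=0: u_0=13/240 ∈ [0, 3/5) → index 2
j=1: u_1=73/240 ∈ [0, 3/5) → index 2
j=2: u_2=133/240 ∈ [0, 3/5) → index 2
j=3: u_3=193/240 ∈ [3/5, 1) → index 3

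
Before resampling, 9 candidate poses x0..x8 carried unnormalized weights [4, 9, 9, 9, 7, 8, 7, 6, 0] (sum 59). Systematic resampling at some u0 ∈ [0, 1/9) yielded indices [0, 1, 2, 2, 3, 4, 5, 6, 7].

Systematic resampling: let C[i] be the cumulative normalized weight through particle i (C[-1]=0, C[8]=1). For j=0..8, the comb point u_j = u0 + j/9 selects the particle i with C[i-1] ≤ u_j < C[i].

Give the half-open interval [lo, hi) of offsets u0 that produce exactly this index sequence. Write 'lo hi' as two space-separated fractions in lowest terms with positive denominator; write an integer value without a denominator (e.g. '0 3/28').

5/531 7/177

C = [4/59, 13/59, 22/59, 31/59, 38/59, 46/59, 53/59, 1, 1]
j=0 picked index 0: u0 ∈ [0, 4/59)
j=1 picked index 1: u0 ∈ [-23/531, 58/531)
j=2 picked index 2: u0 ∈ [-1/531, 80/531)
j=3 picked index 2: u0 ∈ [-20/177, 7/177)
j=4 picked index 3: u0 ∈ [-38/531, 43/531)
j=5 picked index 4: u0 ∈ [-16/531, 47/531)
j=6 picked index 5: u0 ∈ [-4/177, 20/177)
j=7 picked index 6: u0 ∈ [1/531, 64/531)
j=8 picked index 7: u0 ∈ [5/531, 1/9)
intersection: [5/531, 7/177)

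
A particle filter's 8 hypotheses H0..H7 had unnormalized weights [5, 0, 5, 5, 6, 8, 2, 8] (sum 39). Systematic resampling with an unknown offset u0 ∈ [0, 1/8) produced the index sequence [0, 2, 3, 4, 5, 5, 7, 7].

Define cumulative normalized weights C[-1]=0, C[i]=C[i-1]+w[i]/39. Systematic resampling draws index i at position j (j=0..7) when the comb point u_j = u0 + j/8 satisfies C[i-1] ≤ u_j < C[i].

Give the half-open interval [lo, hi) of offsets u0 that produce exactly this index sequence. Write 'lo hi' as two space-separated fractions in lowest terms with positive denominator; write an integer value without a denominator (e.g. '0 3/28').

C = [5/39, 5/39, 10/39, 5/13, 7/13, 29/39, 31/39, 1]
j=0 picked index 0: u0 ∈ [0, 5/39)
j=1 picked index 2: u0 ∈ [1/312, 41/312)
j=2 picked index 3: u0 ∈ [1/156, 7/52)
j=3 picked index 4: u0 ∈ [1/104, 17/104)
j=4 picked index 5: u0 ∈ [1/26, 19/78)
j=5 picked index 5: u0 ∈ [-9/104, 37/312)
j=6 picked index 7: u0 ∈ [7/156, 1/4)
j=7 picked index 7: u0 ∈ [-25/312, 1/8)
intersection: [7/156, 37/312)

7/156 37/312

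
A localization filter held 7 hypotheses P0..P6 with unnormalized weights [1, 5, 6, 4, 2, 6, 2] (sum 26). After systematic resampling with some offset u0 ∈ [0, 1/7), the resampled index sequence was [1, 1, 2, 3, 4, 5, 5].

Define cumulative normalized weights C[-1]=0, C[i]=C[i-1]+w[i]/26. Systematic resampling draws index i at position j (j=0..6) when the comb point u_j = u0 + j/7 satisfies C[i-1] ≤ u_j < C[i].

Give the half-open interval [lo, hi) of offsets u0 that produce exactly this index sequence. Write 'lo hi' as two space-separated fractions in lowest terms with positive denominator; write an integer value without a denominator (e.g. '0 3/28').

4/91 6/91

C = [1/26, 3/13, 6/13, 8/13, 9/13, 12/13, 1]
j=0 picked index 1: u0 ∈ [1/26, 3/13)
j=1 picked index 1: u0 ∈ [-19/182, 8/91)
j=2 picked index 2: u0 ∈ [-5/91, 16/91)
j=3 picked index 3: u0 ∈ [3/91, 17/91)
j=4 picked index 4: u0 ∈ [4/91, 11/91)
j=5 picked index 5: u0 ∈ [-2/91, 19/91)
j=6 picked index 5: u0 ∈ [-15/91, 6/91)
intersection: [4/91, 6/91)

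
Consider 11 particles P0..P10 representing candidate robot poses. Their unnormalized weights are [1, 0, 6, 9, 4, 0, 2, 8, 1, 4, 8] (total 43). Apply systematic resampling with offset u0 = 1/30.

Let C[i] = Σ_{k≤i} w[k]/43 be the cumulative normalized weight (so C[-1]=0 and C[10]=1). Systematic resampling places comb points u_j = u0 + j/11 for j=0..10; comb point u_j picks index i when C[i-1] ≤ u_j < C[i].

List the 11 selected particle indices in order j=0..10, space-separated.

2 2 3 3 4 6 7 7 9 10 10

C = [1/43, 1/43, 7/43, 16/43, 20/43, 20/43, 22/43, 30/43, 31/43, 35/43, 1]
j=0: u_0=1/30 ∈ [1/43, 7/43) → index 2
j=1: u_1=41/330 ∈ [1/43, 7/43) → index 2
j=2: u_2=71/330 ∈ [7/43, 16/43) → index 3
j=3: u_3=101/330 ∈ [7/43, 16/43) → index 3
j=4: u_4=131/330 ∈ [16/43, 20/43) → index 4
j=5: u_5=161/330 ∈ [20/43, 22/43) → index 6
j=6: u_6=191/330 ∈ [22/43, 30/43) → index 7
j=7: u_7=221/330 ∈ [22/43, 30/43) → index 7
j=8: u_8=251/330 ∈ [31/43, 35/43) → index 9
j=9: u_9=281/330 ∈ [35/43, 1) → index 10
j=10: u_10=311/330 ∈ [35/43, 1) → index 10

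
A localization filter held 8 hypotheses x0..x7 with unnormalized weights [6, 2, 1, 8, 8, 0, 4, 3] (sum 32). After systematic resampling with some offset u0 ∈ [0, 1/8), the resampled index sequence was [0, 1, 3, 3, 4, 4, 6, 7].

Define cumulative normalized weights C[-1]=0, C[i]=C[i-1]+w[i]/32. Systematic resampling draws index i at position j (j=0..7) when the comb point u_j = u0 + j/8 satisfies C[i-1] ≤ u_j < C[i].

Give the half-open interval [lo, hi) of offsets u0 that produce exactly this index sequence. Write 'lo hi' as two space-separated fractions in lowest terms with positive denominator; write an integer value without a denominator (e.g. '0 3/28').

C = [3/16, 1/4, 9/32, 17/32, 25/32, 25/32, 29/32, 1]
j=0 picked index 0: u0 ∈ [0, 3/16)
j=1 picked index 1: u0 ∈ [1/16, 1/8)
j=2 picked index 3: u0 ∈ [1/32, 9/32)
j=3 picked index 3: u0 ∈ [-3/32, 5/32)
j=4 picked index 4: u0 ∈ [1/32, 9/32)
j=5 picked index 4: u0 ∈ [-3/32, 5/32)
j=6 picked index 6: u0 ∈ [1/32, 5/32)
j=7 picked index 7: u0 ∈ [1/32, 1/8)
intersection: [1/16, 1/8)

1/16 1/8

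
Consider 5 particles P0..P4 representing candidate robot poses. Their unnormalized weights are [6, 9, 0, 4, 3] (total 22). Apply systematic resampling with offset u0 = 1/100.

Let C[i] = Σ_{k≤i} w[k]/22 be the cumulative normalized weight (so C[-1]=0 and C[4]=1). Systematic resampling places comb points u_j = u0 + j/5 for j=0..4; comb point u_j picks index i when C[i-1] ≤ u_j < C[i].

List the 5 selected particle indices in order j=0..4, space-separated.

0 0 1 1 3

C = [3/11, 15/22, 15/22, 19/22, 1]
j=0: u_0=1/100 ∈ [0, 3/11) → index 0
j=1: u_1=21/100 ∈ [0, 3/11) → index 0
j=2: u_2=41/100 ∈ [3/11, 15/22) → index 1
j=3: u_3=61/100 ∈ [3/11, 15/22) → index 1
j=4: u_4=81/100 ∈ [15/22, 19/22) → index 3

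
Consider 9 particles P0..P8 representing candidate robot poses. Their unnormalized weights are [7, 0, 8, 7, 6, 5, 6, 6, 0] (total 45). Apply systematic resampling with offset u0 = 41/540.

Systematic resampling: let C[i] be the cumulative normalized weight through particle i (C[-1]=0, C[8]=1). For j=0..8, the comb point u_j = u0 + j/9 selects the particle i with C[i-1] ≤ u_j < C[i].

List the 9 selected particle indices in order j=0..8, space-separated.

C = [7/45, 7/45, 1/3, 22/45, 28/45, 11/15, 13/15, 1, 1]
j=0: u_0=41/540 ∈ [0, 7/45) → index 0
j=1: u_1=101/540 ∈ [7/45, 1/3) → index 2
j=2: u_2=161/540 ∈ [7/45, 1/3) → index 2
j=3: u_3=221/540 ∈ [1/3, 22/45) → index 3
j=4: u_4=281/540 ∈ [22/45, 28/45) → index 4
j=5: u_5=341/540 ∈ [28/45, 11/15) → index 5
j=6: u_6=401/540 ∈ [11/15, 13/15) → index 6
j=7: u_7=461/540 ∈ [11/15, 13/15) → index 6
j=8: u_8=521/540 ∈ [13/15, 1) → index 7

0 2 2 3 4 5 6 6 7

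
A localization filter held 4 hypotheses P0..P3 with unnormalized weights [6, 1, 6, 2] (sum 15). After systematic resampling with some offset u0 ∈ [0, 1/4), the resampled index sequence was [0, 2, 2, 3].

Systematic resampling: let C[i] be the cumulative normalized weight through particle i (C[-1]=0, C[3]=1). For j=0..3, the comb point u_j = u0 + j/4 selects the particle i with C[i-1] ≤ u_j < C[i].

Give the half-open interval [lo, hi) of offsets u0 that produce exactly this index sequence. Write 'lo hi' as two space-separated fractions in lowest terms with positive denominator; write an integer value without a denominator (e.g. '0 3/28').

C = [2/5, 7/15, 13/15, 1]
j=0 picked index 0: u0 ∈ [0, 2/5)
j=1 picked index 2: u0 ∈ [13/60, 37/60)
j=2 picked index 2: u0 ∈ [-1/30, 11/30)
j=3 picked index 3: u0 ∈ [7/60, 1/4)
intersection: [13/60, 1/4)

13/60 1/4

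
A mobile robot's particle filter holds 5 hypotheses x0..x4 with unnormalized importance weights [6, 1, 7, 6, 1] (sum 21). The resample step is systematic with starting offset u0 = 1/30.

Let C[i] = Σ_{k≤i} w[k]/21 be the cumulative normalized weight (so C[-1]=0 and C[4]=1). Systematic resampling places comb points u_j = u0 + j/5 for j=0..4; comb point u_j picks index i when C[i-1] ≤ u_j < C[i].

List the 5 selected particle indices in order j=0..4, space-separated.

0 0 2 2 3

C = [2/7, 1/3, 2/3, 20/21, 1]
j=0: u_0=1/30 ∈ [0, 2/7) → index 0
j=1: u_1=7/30 ∈ [0, 2/7) → index 0
j=2: u_2=13/30 ∈ [1/3, 2/3) → index 2
j=3: u_3=19/30 ∈ [1/3, 2/3) → index 2
j=4: u_4=5/6 ∈ [2/3, 20/21) → index 3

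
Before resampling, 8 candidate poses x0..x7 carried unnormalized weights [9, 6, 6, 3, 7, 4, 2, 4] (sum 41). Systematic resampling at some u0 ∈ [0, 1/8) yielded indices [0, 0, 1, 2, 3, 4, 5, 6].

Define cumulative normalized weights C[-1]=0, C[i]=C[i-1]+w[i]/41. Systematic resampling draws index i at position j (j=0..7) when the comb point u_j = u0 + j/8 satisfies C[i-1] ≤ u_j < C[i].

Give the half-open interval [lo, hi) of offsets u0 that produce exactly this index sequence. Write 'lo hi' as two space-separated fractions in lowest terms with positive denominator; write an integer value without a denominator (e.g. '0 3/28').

C = [9/41, 15/41, 21/41, 24/41, 31/41, 35/41, 37/41, 1]
j=0 picked index 0: u0 ∈ [0, 9/41)
j=1 picked index 0: u0 ∈ [-1/8, 31/328)
j=2 picked index 1: u0 ∈ [-5/164, 19/164)
j=3 picked index 2: u0 ∈ [-3/328, 45/328)
j=4 picked index 3: u0 ∈ [1/82, 7/82)
j=5 picked index 4: u0 ∈ [-13/328, 43/328)
j=6 picked index 5: u0 ∈ [1/164, 17/164)
j=7 picked index 6: u0 ∈ [-7/328, 9/328)
intersection: [1/82, 9/328)

1/82 9/328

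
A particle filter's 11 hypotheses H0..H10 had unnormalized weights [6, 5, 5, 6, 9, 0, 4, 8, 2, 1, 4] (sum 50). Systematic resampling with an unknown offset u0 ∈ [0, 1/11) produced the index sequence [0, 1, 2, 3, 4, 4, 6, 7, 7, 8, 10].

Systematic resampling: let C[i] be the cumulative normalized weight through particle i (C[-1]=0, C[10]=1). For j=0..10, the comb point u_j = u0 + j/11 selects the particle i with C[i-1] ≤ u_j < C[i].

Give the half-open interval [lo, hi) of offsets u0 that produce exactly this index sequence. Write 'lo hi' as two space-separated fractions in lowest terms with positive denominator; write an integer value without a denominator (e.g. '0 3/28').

C = [3/25, 11/50, 8/25, 11/25, 31/50, 31/50, 7/10, 43/50, 9/10, 23/25, 1]
j=0 picked index 0: u0 ∈ [0, 3/25)
j=1 picked index 1: u0 ∈ [8/275, 71/550)
j=2 picked index 2: u0 ∈ [21/550, 38/275)
j=3 picked index 3: u0 ∈ [13/275, 46/275)
j=4 picked index 4: u0 ∈ [21/275, 141/550)
j=5 picked index 4: u0 ∈ [-4/275, 91/550)
j=6 picked index 6: u0 ∈ [41/550, 17/110)
j=7 picked index 7: u0 ∈ [7/110, 123/550)
j=8 picked index 7: u0 ∈ [-3/110, 73/550)
j=9 picked index 8: u0 ∈ [23/550, 9/110)
j=10 picked index 10: u0 ∈ [3/275, 1/11)
intersection: [21/275, 9/110)

21/275 9/110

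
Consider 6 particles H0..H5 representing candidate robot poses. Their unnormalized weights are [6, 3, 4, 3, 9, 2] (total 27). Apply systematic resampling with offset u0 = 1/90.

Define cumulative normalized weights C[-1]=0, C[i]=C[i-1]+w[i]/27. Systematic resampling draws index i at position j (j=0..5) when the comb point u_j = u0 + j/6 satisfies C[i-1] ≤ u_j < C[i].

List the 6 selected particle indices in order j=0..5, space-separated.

C = [2/9, 1/3, 13/27, 16/27, 25/27, 1]
j=0: u_0=1/90 ∈ [0, 2/9) → index 0
j=1: u_1=8/45 ∈ [0, 2/9) → index 0
j=2: u_2=31/90 ∈ [1/3, 13/27) → index 2
j=3: u_3=23/45 ∈ [13/27, 16/27) → index 3
j=4: u_4=61/90 ∈ [16/27, 25/27) → index 4
j=5: u_5=38/45 ∈ [16/27, 25/27) → index 4

0 0 2 3 4 4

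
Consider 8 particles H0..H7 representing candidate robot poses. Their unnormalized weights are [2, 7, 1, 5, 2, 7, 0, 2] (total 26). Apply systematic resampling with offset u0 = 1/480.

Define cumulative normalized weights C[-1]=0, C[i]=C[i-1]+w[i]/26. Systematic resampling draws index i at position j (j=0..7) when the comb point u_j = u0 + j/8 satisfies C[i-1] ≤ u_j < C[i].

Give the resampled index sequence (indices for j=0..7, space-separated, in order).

C = [1/13, 9/26, 5/13, 15/26, 17/26, 12/13, 12/13, 1]
j=0: u_0=1/480 ∈ [0, 1/13) → index 0
j=1: u_1=61/480 ∈ [1/13, 9/26) → index 1
j=2: u_2=121/480 ∈ [1/13, 9/26) → index 1
j=3: u_3=181/480 ∈ [9/26, 5/13) → index 2
j=4: u_4=241/480 ∈ [5/13, 15/26) → index 3
j=5: u_5=301/480 ∈ [15/26, 17/26) → index 4
j=6: u_6=361/480 ∈ [17/26, 12/13) → index 5
j=7: u_7=421/480 ∈ [17/26, 12/13) → index 5

0 1 1 2 3 4 5 5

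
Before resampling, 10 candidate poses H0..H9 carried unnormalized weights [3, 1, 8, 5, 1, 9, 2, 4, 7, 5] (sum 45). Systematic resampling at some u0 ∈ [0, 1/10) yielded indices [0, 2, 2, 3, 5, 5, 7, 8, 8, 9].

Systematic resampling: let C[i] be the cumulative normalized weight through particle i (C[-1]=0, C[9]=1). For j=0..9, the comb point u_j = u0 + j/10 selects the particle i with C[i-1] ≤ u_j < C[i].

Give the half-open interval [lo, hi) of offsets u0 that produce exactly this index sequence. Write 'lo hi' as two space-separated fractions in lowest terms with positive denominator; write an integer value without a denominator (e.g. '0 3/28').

C = [1/15, 4/45, 4/15, 17/45, 2/5, 3/5, 29/45, 11/15, 8/9, 1]
j=0 picked index 0: u0 ∈ [0, 1/15)
j=1 picked index 2: u0 ∈ [-1/90, 1/6)
j=2 picked index 2: u0 ∈ [-1/9, 1/15)
j=3 picked index 3: u0 ∈ [-1/30, 7/90)
j=4 picked index 5: u0 ∈ [0, 1/5)
j=5 picked index 5: u0 ∈ [-1/10, 1/10)
j=6 picked index 7: u0 ∈ [2/45, 2/15)
j=7 picked index 8: u0 ∈ [1/30, 17/90)
j=8 picked index 8: u0 ∈ [-1/15, 4/45)
j=9 picked index 9: u0 ∈ [-1/90, 1/10)
intersection: [2/45, 1/15)

2/45 1/15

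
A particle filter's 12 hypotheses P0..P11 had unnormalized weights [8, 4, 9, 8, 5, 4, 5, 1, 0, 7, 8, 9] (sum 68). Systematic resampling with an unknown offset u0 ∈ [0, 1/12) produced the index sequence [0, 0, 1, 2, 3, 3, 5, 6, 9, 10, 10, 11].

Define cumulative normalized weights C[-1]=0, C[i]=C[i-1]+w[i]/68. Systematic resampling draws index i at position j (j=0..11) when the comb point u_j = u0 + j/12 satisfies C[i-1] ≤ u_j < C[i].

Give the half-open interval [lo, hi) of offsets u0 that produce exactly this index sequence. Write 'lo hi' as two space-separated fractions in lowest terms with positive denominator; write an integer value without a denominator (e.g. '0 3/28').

C = [2/17, 3/17, 21/68, 29/68, 1/2, 19/34, 43/68, 11/17, 11/17, 3/4, 59/68, 1]
j=0 picked index 0: u0 ∈ [0, 2/17)
j=1 picked index 0: u0 ∈ [-1/12, 7/204)
j=2 picked index 1: u0 ∈ [-5/102, 1/102)
j=3 picked index 2: u0 ∈ [-5/68, 1/17)
j=4 picked index 3: u0 ∈ [-5/204, 19/204)
j=5 picked index 3: u0 ∈ [-11/102, 1/102)
j=6 picked index 5: u0 ∈ [0, 1/17)
j=7 picked index 6: u0 ∈ [-5/204, 5/102)
j=8 picked index 9: u0 ∈ [-1/51, 1/12)
j=9 picked index 10: u0 ∈ [0, 2/17)
j=10 picked index 10: u0 ∈ [-1/12, 7/204)
j=11 picked index 11: u0 ∈ [-5/102, 1/12)
intersection: [0, 1/102)

0 1/102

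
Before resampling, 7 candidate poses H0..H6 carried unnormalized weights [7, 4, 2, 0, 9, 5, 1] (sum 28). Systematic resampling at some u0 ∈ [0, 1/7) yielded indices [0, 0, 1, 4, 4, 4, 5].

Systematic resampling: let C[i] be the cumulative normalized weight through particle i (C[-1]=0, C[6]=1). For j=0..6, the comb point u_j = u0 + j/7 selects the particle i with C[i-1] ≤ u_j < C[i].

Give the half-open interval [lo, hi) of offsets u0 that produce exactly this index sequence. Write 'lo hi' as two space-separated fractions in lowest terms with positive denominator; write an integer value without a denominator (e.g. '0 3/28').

1/28 1/14

C = [1/4, 11/28, 13/28, 13/28, 11/14, 27/28, 1]
j=0 picked index 0: u0 ∈ [0, 1/4)
j=1 picked index 0: u0 ∈ [-1/7, 3/28)
j=2 picked index 1: u0 ∈ [-1/28, 3/28)
j=3 picked index 4: u0 ∈ [1/28, 5/14)
j=4 picked index 4: u0 ∈ [-3/28, 3/14)
j=5 picked index 4: u0 ∈ [-1/4, 1/14)
j=6 picked index 5: u0 ∈ [-1/14, 3/28)
intersection: [1/28, 1/14)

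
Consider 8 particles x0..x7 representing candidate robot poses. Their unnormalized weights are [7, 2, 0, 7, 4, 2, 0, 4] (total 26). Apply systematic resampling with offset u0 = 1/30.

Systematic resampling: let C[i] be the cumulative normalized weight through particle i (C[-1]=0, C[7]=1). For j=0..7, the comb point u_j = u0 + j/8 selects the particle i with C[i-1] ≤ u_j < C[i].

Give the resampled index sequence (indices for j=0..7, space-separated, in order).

0 0 1 3 3 4 5 7

C = [7/26, 9/26, 9/26, 8/13, 10/13, 11/13, 11/13, 1]
j=0: u_0=1/30 ∈ [0, 7/26) → index 0
j=1: u_1=19/120 ∈ [0, 7/26) → index 0
j=2: u_2=17/60 ∈ [7/26, 9/26) → index 1
j=3: u_3=49/120 ∈ [9/26, 8/13) → index 3
j=4: u_4=8/15 ∈ [9/26, 8/13) → index 3
j=5: u_5=79/120 ∈ [8/13, 10/13) → index 4
j=6: u_6=47/60 ∈ [10/13, 11/13) → index 5
j=7: u_7=109/120 ∈ [11/13, 1) → index 7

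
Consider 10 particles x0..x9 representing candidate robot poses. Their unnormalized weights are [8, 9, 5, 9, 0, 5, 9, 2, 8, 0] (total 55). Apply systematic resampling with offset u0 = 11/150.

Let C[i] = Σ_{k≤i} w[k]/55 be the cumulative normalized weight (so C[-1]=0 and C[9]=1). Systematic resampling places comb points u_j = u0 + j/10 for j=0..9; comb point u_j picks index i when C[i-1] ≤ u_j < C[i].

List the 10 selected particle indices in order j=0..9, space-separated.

C = [8/55, 17/55, 2/5, 31/55, 31/55, 36/55, 9/11, 47/55, 1, 1]
j=0: u_0=11/150 ∈ [0, 8/55) → index 0
j=1: u_1=13/75 ∈ [8/55, 17/55) → index 1
j=2: u_2=41/150 ∈ [8/55, 17/55) → index 1
j=3: u_3=28/75 ∈ [17/55, 2/5) → index 2
j=4: u_4=71/150 ∈ [2/5, 31/55) → index 3
j=5: u_5=43/75 ∈ [31/55, 36/55) → index 5
j=6: u_6=101/150 ∈ [36/55, 9/11) → index 6
j=7: u_7=58/75 ∈ [36/55, 9/11) → index 6
j=8: u_8=131/150 ∈ [47/55, 1) → index 8
j=9: u_9=73/75 ∈ [47/55, 1) → index 8

0 1 1 2 3 5 6 6 8 8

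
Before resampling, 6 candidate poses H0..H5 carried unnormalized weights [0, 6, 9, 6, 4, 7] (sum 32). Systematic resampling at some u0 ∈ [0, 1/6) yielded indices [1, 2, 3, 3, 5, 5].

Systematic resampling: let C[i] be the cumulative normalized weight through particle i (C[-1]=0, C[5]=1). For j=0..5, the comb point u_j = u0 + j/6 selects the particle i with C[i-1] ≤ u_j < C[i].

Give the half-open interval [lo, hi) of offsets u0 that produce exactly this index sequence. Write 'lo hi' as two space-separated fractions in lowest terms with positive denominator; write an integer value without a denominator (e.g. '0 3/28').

13/96 5/32

C = [0, 3/16, 15/32, 21/32, 25/32, 1]
j=0 picked index 1: u0 ∈ [0, 3/16)
j=1 picked index 2: u0 ∈ [1/48, 29/96)
j=2 picked index 3: u0 ∈ [13/96, 31/96)
j=3 picked index 3: u0 ∈ [-1/32, 5/32)
j=4 picked index 5: u0 ∈ [11/96, 1/3)
j=5 picked index 5: u0 ∈ [-5/96, 1/6)
intersection: [13/96, 5/32)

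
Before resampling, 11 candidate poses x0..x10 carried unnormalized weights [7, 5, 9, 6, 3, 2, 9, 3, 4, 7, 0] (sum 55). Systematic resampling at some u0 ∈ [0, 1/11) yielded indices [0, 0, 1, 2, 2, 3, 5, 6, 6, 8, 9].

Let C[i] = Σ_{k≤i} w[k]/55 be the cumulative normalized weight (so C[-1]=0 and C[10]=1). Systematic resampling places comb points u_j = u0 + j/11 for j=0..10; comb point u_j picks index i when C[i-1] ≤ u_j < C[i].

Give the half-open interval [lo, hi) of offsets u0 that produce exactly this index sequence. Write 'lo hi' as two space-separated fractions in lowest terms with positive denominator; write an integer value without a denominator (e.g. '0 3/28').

C = [7/55, 12/55, 21/55, 27/55, 6/11, 32/55, 41/55, 4/5, 48/55, 1, 1]
j=0 picked index 0: u0 ∈ [0, 7/55)
j=1 picked index 0: u0 ∈ [-1/11, 2/55)
j=2 picked index 1: u0 ∈ [-3/55, 2/55)
j=3 picked index 2: u0 ∈ [-3/55, 6/55)
j=4 picked index 2: u0 ∈ [-8/55, 1/55)
j=5 picked index 3: u0 ∈ [-4/55, 2/55)
j=6 picked index 5: u0 ∈ [0, 2/55)
j=7 picked index 6: u0 ∈ [-3/55, 6/55)
j=8 picked index 6: u0 ∈ [-8/55, 1/55)
j=9 picked index 8: u0 ∈ [-1/55, 3/55)
j=10 picked index 9: u0 ∈ [-2/55, 1/11)
intersection: [0, 1/55)

0 1/55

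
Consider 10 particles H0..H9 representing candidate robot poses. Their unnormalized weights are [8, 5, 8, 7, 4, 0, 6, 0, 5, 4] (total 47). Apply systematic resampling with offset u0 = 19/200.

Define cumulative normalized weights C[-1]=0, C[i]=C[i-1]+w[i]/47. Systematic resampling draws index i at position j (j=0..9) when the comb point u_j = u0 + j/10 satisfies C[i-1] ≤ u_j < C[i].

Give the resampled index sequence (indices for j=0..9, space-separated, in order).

C = [8/47, 13/47, 21/47, 28/47, 32/47, 32/47, 38/47, 38/47, 43/47, 1]
j=0: u_0=19/200 ∈ [0, 8/47) → index 0
j=1: u_1=39/200 ∈ [8/47, 13/47) → index 1
j=2: u_2=59/200 ∈ [13/47, 21/47) → index 2
j=3: u_3=79/200 ∈ [13/47, 21/47) → index 2
j=4: u_4=99/200 ∈ [21/47, 28/47) → index 3
j=5: u_5=119/200 ∈ [21/47, 28/47) → index 3
j=6: u_6=139/200 ∈ [32/47, 38/47) → index 6
j=7: u_7=159/200 ∈ [32/47, 38/47) → index 6
j=8: u_8=179/200 ∈ [38/47, 43/47) → index 8
j=9: u_9=199/200 ∈ [43/47, 1) → index 9

0 1 2 2 3 3 6 6 8 9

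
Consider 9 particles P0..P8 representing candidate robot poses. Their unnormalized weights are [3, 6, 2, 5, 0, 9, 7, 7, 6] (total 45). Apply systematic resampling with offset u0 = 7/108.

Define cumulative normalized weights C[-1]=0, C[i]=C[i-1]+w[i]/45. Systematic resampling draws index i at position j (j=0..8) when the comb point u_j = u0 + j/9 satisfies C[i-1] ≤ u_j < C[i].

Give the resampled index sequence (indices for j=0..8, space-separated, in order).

C = [1/15, 1/5, 11/45, 16/45, 16/45, 5/9, 32/45, 13/15, 1]
j=0: u_0=7/108 ∈ [0, 1/15) → index 0
j=1: u_1=19/108 ∈ [1/15, 1/5) → index 1
j=2: u_2=31/108 ∈ [11/45, 16/45) → index 3
j=3: u_3=43/108 ∈ [16/45, 5/9) → index 5
j=4: u_4=55/108 ∈ [16/45, 5/9) → index 5
j=5: u_5=67/108 ∈ [5/9, 32/45) → index 6
j=6: u_6=79/108 ∈ [32/45, 13/15) → index 7
j=7: u_7=91/108 ∈ [32/45, 13/15) → index 7
j=8: u_8=103/108 ∈ [13/15, 1) → index 8

0 1 3 5 5 6 7 7 8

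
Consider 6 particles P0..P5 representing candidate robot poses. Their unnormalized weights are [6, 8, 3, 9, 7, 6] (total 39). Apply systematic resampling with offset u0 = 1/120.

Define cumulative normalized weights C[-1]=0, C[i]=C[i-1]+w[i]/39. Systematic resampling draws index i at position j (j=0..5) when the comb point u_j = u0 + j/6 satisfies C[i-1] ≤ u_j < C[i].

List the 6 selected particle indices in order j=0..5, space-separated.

0 1 1 3 4 4

C = [2/13, 14/39, 17/39, 2/3, 11/13, 1]
j=0: u_0=1/120 ∈ [0, 2/13) → index 0
j=1: u_1=7/40 ∈ [2/13, 14/39) → index 1
j=2: u_2=41/120 ∈ [2/13, 14/39) → index 1
j=3: u_3=61/120 ∈ [17/39, 2/3) → index 3
j=4: u_4=27/40 ∈ [2/3, 11/13) → index 4
j=5: u_5=101/120 ∈ [2/3, 11/13) → index 4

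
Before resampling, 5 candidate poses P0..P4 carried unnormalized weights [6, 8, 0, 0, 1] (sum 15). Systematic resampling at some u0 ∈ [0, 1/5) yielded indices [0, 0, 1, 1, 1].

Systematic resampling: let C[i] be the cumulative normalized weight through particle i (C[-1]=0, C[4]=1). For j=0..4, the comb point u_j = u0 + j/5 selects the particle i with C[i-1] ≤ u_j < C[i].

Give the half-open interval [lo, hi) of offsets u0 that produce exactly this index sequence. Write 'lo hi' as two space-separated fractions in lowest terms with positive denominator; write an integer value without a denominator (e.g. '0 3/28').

0 2/15

C = [2/5, 14/15, 14/15, 14/15, 1]
j=0 picked index 0: u0 ∈ [0, 2/5)
j=1 picked index 0: u0 ∈ [-1/5, 1/5)
j=2 picked index 1: u0 ∈ [0, 8/15)
j=3 picked index 1: u0 ∈ [-1/5, 1/3)
j=4 picked index 1: u0 ∈ [-2/5, 2/15)
intersection: [0, 2/15)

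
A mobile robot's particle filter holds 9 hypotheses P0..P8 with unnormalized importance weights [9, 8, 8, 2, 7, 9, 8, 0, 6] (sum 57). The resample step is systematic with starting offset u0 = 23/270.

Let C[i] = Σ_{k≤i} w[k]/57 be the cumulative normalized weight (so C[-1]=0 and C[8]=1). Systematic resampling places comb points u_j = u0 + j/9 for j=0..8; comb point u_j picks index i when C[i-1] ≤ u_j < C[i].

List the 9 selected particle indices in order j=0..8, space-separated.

0 1 2 2 4 5 5 6 8

C = [3/19, 17/57, 25/57, 9/19, 34/57, 43/57, 17/19, 17/19, 1]
j=0: u_0=23/270 ∈ [0, 3/19) → index 0
j=1: u_1=53/270 ∈ [3/19, 17/57) → index 1
j=2: u_2=83/270 ∈ [17/57, 25/57) → index 2
j=3: u_3=113/270 ∈ [17/57, 25/57) → index 2
j=4: u_4=143/270 ∈ [9/19, 34/57) → index 4
j=5: u_5=173/270 ∈ [34/57, 43/57) → index 5
j=6: u_6=203/270 ∈ [34/57, 43/57) → index 5
j=7: u_7=233/270 ∈ [43/57, 17/19) → index 6
j=8: u_8=263/270 ∈ [17/19, 1) → index 8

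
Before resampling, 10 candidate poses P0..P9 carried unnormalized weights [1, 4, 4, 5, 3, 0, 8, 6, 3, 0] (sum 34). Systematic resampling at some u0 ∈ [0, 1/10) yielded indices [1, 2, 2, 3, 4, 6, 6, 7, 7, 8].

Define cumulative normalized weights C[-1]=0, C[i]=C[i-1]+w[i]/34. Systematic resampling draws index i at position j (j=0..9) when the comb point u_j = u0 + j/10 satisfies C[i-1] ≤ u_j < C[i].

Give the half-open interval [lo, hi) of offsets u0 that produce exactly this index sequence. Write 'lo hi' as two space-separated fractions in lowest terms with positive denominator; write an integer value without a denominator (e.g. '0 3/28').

4/85 11/170

C = [1/34, 5/34, 9/34, 7/17, 1/2, 1/2, 25/34, 31/34, 1, 1]
j=0 picked index 1: u0 ∈ [1/34, 5/34)
j=1 picked index 2: u0 ∈ [4/85, 14/85)
j=2 picked index 2: u0 ∈ [-9/170, 11/170)
j=3 picked index 3: u0 ∈ [-3/85, 19/170)
j=4 picked index 4: u0 ∈ [1/85, 1/10)
j=5 picked index 6: u0 ∈ [0, 4/17)
j=6 picked index 6: u0 ∈ [-1/10, 23/170)
j=7 picked index 7: u0 ∈ [3/85, 18/85)
j=8 picked index 7: u0 ∈ [-11/170, 19/170)
j=9 picked index 8: u0 ∈ [1/85, 1/10)
intersection: [4/85, 11/170)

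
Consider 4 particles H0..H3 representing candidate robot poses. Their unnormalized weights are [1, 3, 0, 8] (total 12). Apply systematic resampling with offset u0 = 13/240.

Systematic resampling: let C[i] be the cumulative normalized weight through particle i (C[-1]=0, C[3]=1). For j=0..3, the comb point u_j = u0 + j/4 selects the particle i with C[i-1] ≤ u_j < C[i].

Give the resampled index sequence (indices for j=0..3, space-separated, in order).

C = [1/12, 1/3, 1/3, 1]
j=0: u_0=13/240 ∈ [0, 1/12) → index 0
j=1: u_1=73/240 ∈ [1/12, 1/3) → index 1
j=2: u_2=133/240 ∈ [1/3, 1) → index 3
j=3: u_3=193/240 ∈ [1/3, 1) → index 3

0 1 3 3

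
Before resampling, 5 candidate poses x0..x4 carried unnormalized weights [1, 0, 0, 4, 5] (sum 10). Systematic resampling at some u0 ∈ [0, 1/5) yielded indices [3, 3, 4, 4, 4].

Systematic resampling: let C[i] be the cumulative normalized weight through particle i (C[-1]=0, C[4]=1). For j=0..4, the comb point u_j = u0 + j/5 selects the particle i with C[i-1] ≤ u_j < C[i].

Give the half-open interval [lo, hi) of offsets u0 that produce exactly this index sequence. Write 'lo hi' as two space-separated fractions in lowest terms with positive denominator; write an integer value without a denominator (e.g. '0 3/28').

1/10 1/5

C = [1/10, 1/10, 1/10, 1/2, 1]
j=0 picked index 3: u0 ∈ [1/10, 1/2)
j=1 picked index 3: u0 ∈ [-1/10, 3/10)
j=2 picked index 4: u0 ∈ [1/10, 3/5)
j=3 picked index 4: u0 ∈ [-1/10, 2/5)
j=4 picked index 4: u0 ∈ [-3/10, 1/5)
intersection: [1/10, 1/5)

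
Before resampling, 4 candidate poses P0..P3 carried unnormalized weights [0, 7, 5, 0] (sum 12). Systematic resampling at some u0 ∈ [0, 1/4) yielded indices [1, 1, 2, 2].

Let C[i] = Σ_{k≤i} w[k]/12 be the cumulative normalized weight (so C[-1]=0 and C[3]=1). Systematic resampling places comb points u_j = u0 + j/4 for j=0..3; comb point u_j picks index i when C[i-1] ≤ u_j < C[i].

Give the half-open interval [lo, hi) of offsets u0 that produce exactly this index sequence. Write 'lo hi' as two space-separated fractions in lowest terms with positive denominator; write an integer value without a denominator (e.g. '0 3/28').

1/12 1/4

C = [0, 7/12, 1, 1]
j=0 picked index 1: u0 ∈ [0, 7/12)
j=1 picked index 1: u0 ∈ [-1/4, 1/3)
j=2 picked index 2: u0 ∈ [1/12, 1/2)
j=3 picked index 2: u0 ∈ [-1/6, 1/4)
intersection: [1/12, 1/4)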